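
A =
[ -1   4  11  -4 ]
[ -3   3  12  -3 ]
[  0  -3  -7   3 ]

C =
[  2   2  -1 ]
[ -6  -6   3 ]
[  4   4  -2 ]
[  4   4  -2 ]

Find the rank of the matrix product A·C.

1

First compute AC:
[[  2,   2,  -1],
 [ 12,  12,  -6],
 [  2,   2,  -1]]
Now row reduce the product.
R2 ← R2 − (6)·R1: [0, 0, 0]
R3 ← R3 − R1: [0, 0, 0]
1 nonzero row, so rank(AC) = 1.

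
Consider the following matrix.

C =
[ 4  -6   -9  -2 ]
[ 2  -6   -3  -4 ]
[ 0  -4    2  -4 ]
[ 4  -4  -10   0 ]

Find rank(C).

Row reduce to echelon form.
R2 ← R2 − (1/2)·R1: [0, -3, 3/2, -3]
R4 ← R4 − R1: [0, 2, -1, 2]
R3 ← R3 − (4/3)·R2: [0, 0, 0, 0]
R4 ← R4 + (2/3)·R2: [0, 0, 0, 0]
Echelon form has 2 nonzero rows, so rank(C) = 2.

2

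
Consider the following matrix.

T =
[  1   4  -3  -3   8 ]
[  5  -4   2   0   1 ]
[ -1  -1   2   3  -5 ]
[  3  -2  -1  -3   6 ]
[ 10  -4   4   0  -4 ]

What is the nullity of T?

Row reduce to echelon form.
R2 ← R2 − (5)·R1: [0, -24, 17, 15, -39]
R3 ← R3 + R1: [0, 3, -1, 0, 3]
R4 ← R4 − (3)·R1: [0, -14, 8, 6, -18]
R5 ← R5 − (10)·R1: [0, -44, 34, 30, -84]
R3 ← R3 + (1/8)·R2: [0, 0, 9/8, 15/8, -15/8]
R4 ← R4 − (7/12)·R2: [0, 0, -23/12, -11/4, 19/4]
R5 ← R5 − (11/6)·R2: [0, 0, 17/6, 5/2, -25/2]
R4 ← R4 + (46/27)·R3: [0, 0, 0, 4/9, 14/9]
R5 ← R5 − (68/27)·R3: [0, 0, 0, -20/9, -70/9]
R5 ← R5 + (5)·R4: [0, 0, 0, 0, 0]
4 nonzero rows, so rank(T) = 4.
T has 5 columns; by rank–nullity, nullity = 5 − 4 = 1.

1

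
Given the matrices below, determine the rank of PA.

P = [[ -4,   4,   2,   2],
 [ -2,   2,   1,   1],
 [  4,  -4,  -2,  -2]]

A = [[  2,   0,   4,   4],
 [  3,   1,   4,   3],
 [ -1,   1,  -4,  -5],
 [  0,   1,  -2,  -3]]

1

First compute PA:
[[  2,   8, -12, -20],
 [  1,   4,  -6, -10],
 [ -2,  -8,  12,  20]]
Now row reduce the product.
R2 ← R2 − (1/2)·R1: [0, 0, 0, 0]
R3 ← R3 + R1: [0, 0, 0, 0]
1 nonzero row, so rank(PA) = 1.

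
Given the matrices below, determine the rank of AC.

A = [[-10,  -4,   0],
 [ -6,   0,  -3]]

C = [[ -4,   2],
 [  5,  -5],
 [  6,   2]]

First compute AC:
[[ 20,   0],
 [  6, -18]]
Now row reduce the product.
R2 ← R2 − (3/10)·R1: [0, -18]
2 nonzero rows, so rank(AC) = 2.

2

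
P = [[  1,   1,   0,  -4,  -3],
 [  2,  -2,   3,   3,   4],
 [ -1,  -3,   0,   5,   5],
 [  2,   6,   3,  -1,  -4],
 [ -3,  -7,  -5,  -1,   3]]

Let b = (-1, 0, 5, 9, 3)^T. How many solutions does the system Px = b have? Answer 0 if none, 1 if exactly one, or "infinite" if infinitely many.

Row reduce the augmented matrix [P | b].
R2 ← R2 − (2)·R1: [0, -4, 3, 11, 10, 2]
R3 ← R3 + R1: [0, -2, 0, 1, 2, 4]
R4 ← R4 − (2)·R1: [0, 4, 3, 7, 2, 11]
R5 ← R5 + (3)·R1: [0, -4, -5, -13, -6, 0]
R3 ← R3 − (1/2)·R2: [0, 0, -3/2, -9/2, -3, 3]
R4 ← R4 + R2: [0, 0, 6, 18, 12, 13]
R5 ← R5 − R2: [0, 0, -8, -24, -16, -2]
R4 ← R4 + (4)·R3: [0, 0, 0, 0, 0, 25]
R5 ← R5 − (16/3)·R3: [0, 0, 0, 0, 0, -18]
R5 ← R5 + (18/25)·R4: [0, 0, 0, 0, 0, 0]
The echelon form has 4 nonzero rows; the last pivot sits in the augmented column, so rank(P) = 3 but rank([P|b]) = 4.
Since the ranks differ, the system is inconsistent.
It has no solutions.

0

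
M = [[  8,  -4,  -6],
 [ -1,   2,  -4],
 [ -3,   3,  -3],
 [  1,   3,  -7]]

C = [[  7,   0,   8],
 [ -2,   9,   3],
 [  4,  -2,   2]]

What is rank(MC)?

3

First compute MC:
[[ 40, -24,  40],
 [-27,  26, -10],
 [-39,  33, -21],
 [-27,  41,   3]]
Now row reduce the product.
R2 ← R2 + (27/40)·R1: [0, 49/5, 17]
R3 ← R3 + (39/40)·R1: [0, 48/5, 18]
R4 ← R4 + (27/40)·R1: [0, 124/5, 30]
R3 ← R3 − (48/49)·R2: [0, 0, 66/49]
R4 ← R4 − (124/49)·R2: [0, 0, -638/49]
R4 ← R4 + (29/3)·R3: [0, 0, 0]
3 nonzero rows, so rank(MC) = 3.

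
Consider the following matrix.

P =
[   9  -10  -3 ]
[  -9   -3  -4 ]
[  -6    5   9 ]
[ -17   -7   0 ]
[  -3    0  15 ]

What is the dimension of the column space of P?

3

Row reduce to echelon form.
R2 ← R2 + R1: [0, -13, -7]
R3 ← R3 + (2/3)·R1: [0, -5/3, 7]
R4 ← R4 + (17/9)·R1: [0, -233/9, -17/3]
R5 ← R5 + (1/3)·R1: [0, -10/3, 14]
R3 ← R3 − (5/39)·R2: [0, 0, 308/39]
R4 ← R4 − (233/117)·R2: [0, 0, 968/117]
R5 ← R5 − (10/39)·R2: [0, 0, 616/39]
R4 ← R4 − (22/21)·R3: [0, 0, 0]
R5 ← R5 − (2)·R3: [0, 0, 0]
Echelon form has 3 nonzero rows, so rank(P) = 3.
The column space has dimension equal to the rank: 3.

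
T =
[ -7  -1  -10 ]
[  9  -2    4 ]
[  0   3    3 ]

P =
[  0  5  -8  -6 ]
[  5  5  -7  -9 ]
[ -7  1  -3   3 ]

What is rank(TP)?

First compute TP:
[[ 65, -50,  93,  21],
 [-38,  39, -70, -24],
 [ -6,  18, -30, -18]]
Now row reduce the product.
R2 ← R2 + (38/65)·R1: [0, 127/13, -1016/65, -762/65]
R3 ← R3 + (6/65)·R1: [0, 174/13, -1392/65, -1044/65]
R3 ← R3 − (174/127)·R2: [0, 0, 0, 0]
2 nonzero rows, so rank(TP) = 2.

2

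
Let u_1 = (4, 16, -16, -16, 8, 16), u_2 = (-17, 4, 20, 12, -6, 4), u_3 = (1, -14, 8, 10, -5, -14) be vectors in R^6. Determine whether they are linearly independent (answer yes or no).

Form the matrix with these vectors as rows and row reduce.
R2 ← R2 + (17/4)·R1: [0, 72, -48, -56, 28, 72]
R3 ← R3 − (1/4)·R1: [0, -18, 12, 14, -7, -18]
R3 ← R3 + (1/4)·R2: [0, 0, 0, 0, 0, 0]
2 nonzero rows, so the 3 vectors span a space of dimension 2.
Since 2 < 3, the vectors are linearly dependent.

no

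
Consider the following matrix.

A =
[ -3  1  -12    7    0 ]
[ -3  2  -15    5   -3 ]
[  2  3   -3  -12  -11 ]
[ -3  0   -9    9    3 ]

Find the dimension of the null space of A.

Row reduce to echelon form.
R2 ← R2 − R1: [0, 1, -3, -2, -3]
R3 ← R3 + (2/3)·R1: [0, 11/3, -11, -22/3, -11]
R4 ← R4 − R1: [0, -1, 3, 2, 3]
R3 ← R3 − (11/3)·R2: [0, 0, 0, 0, 0]
R4 ← R4 + R2: [0, 0, 0, 0, 0]
2 nonzero rows, so rank(A) = 2.
A has 5 columns; by rank–nullity, nullity = 5 − 2 = 3.

3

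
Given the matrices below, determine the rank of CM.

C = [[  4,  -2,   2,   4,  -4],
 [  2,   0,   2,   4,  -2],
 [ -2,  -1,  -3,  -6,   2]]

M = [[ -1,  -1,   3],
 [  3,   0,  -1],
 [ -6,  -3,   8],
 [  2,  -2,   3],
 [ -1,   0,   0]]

First compute CM:
[[-10, -18,  42],
 [ -4, -16,  34],
 [  3,  23, -47]]
Now row reduce the product.
R2 ← R2 − (2/5)·R1: [0, -44/5, 86/5]
R3 ← R3 + (3/10)·R1: [0, 88/5, -172/5]
R3 ← R3 + (2)·R2: [0, 0, 0]
2 nonzero rows, so rank(CM) = 2.

2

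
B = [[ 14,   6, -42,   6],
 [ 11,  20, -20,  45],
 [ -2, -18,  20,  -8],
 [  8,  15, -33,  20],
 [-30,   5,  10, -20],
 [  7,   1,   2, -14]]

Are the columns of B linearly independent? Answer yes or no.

Row reduce B to echelon form.
R2 ← R2 − (11/14)·R1: [0, 107/7, 13, 282/7]
R3 ← R3 + (1/7)·R1: [0, -120/7, 14, -50/7]
R4 ← R4 − (4/7)·R1: [0, 81/7, -9, 116/7]
R5 ← R5 + (15/7)·R1: [0, 125/7, -80, -50/7]
R6 ← R6 − (1/2)·R1: [0, -2, 23, -17]
R3 ← R3 + (120/107)·R2: [0, 0, 3058/107, 4070/107]
R4 ← R4 − (81/107)·R2: [0, 0, -2016/107, -1490/107]
R5 ← R5 − (125/107)·R2: [0, 0, -10185/107, -5800/107]
R6 ← R6 + (14/107)·R2: [0, 0, 2643/107, -1255/107]
R4 ← R4 + (1008/1529)·R3: [0, 0, 0, 1550/139]
R5 ← R5 + (10185/3058)·R3: [0, 0, 0, 10075/139]
R6 ← R6 − (2643/3058)·R3: [0, 0, 0, -6200/139]
R5 ← R5 − (13/2)·R4: [0, 0, 0, 0]
R6 ← R6 + (4)·R4: [0, 0, 0, 0]
4 pivots among 4 columns.
Every column is a pivot column, so the columns are linearly independent.

yes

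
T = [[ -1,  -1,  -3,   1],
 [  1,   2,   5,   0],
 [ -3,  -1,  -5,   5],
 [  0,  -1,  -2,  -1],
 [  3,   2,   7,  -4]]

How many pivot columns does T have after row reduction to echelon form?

Row reduce to echelon form.
R2 ← R2 + R1: [0, 1, 2, 1]
R3 ← R3 − (3)·R1: [0, 2, 4, 2]
R5 ← R5 + (3)·R1: [0, -1, -2, -1]
R3 ← R3 − (2)·R2: [0, 0, 0, 0]
R4 ← R4 + R2: [0, 0, 0, 0]
R5 ← R5 + R2: [0, 0, 0, 0]
Echelon form has 2 nonzero rows, so rank(T) = 2.
Each nonzero row contributes one pivot column: 2 pivot columns.

2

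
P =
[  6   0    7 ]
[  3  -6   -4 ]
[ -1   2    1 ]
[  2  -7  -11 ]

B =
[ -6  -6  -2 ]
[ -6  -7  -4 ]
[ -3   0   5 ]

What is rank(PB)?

2

First compute PB:
[[-57, -36,  23],
 [ 30,  24,  -2],
 [ -9,  -8,  -1],
 [ 63,  37, -31]]
Now row reduce the product.
R2 ← R2 + (10/19)·R1: [0, 96/19, 192/19]
R3 ← R3 − (3/19)·R1: [0, -44/19, -88/19]
R4 ← R4 + (21/19)·R1: [0, -53/19, -106/19]
R3 ← R3 + (11/24)·R2: [0, 0, 0]
R4 ← R4 + (53/96)·R2: [0, 0, 0]
2 nonzero rows, so rank(PB) = 2.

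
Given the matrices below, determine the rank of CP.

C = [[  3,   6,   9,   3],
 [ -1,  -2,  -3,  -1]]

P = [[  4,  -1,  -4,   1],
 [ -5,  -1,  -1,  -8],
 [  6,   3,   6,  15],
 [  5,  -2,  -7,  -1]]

First compute CP:
[[ 51,  12,  15,  87],
 [-17,  -4,  -5, -29]]
Now row reduce the product.
R2 ← R2 + (1/3)·R1: [0, 0, 0, 0]
1 nonzero row, so rank(CP) = 1.

1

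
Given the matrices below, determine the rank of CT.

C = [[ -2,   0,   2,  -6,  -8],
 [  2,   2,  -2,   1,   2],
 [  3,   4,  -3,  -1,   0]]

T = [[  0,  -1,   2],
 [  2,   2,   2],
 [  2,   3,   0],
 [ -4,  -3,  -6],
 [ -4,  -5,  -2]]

First compute CT:
[[ 60,  66,  48],
 [-12, -17,  -2],
 [  6,  -1,  20]]
Now row reduce the product.
R2 ← R2 + (1/5)·R1: [0, -19/5, 38/5]
R3 ← R3 − (1/10)·R1: [0, -38/5, 76/5]
R3 ← R3 − (2)·R2: [0, 0, 0]
2 nonzero rows, so rank(CT) = 2.

2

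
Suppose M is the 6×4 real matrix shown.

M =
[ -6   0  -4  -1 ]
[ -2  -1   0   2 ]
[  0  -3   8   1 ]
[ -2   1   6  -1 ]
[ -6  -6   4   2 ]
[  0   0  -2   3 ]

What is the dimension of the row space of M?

4

Row reduce to echelon form.
R2 ← R2 − (1/3)·R1: [0, -1, 4/3, 7/3]
R4 ← R4 − (1/3)·R1: [0, 1, 22/3, -2/3]
R5 ← R5 − R1: [0, -6, 8, 3]
R3 ← R3 − (3)·R2: [0, 0, 4, -6]
R4 ← R4 + R2: [0, 0, 26/3, 5/3]
R5 ← R5 − (6)·R2: [0, 0, 0, -11]
R4 ← R4 − (13/6)·R3: [0, 0, 0, 44/3]
R6 ← R6 + (1/2)·R3: [0, 0, 0, 0]
R5 ← R5 + (3/4)·R4: [0, 0, 0, 0]
Echelon form has 4 nonzero rows, so rank(M) = 4.
The row space has dimension equal to the rank: 4.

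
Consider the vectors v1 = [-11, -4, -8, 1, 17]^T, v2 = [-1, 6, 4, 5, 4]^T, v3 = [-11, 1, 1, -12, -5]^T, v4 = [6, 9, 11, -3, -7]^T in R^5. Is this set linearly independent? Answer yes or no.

yes

Form the matrix with these vectors as rows and row reduce.
R2 ← R2 − (1/11)·R1: [0, 70/11, 52/11, 54/11, 27/11]
R3 ← R3 − R1: [0, 5, 9, -13, -22]
R4 ← R4 + (6/11)·R1: [0, 75/11, 73/11, -27/11, 25/11]
R3 ← R3 − (11/14)·R2: [0, 0, 37/7, -118/7, -335/14]
R4 ← R4 − (15/14)·R2: [0, 0, 11/7, -54/7, -5/14]
R4 ← R4 − (11/37)·R3: [0, 0, 0, -100/37, 250/37]
4 nonzero rows, so the 4 vectors span a space of dimension 4.
Since 4 = 4, the vectors are linearly independent.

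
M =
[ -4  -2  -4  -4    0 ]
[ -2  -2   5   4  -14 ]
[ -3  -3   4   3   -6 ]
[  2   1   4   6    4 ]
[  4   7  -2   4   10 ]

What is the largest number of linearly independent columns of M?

5

Row reduce to echelon form.
R2 ← R2 − (1/2)·R1: [0, -1, 7, 6, -14]
R3 ← R3 − (3/4)·R1: [0, -3/2, 7, 6, -6]
R4 ← R4 + (1/2)·R1: [0, 0, 2, 4, 4]
R5 ← R5 + R1: [0, 5, -6, 0, 10]
R3 ← R3 − (3/2)·R2: [0, 0, -7/2, -3, 15]
R5 ← R5 + (5)·R2: [0, 0, 29, 30, -60]
R4 ← R4 + (4/7)·R3: [0, 0, 0, 16/7, 88/7]
R5 ← R5 + (58/7)·R3: [0, 0, 0, 36/7, 450/7]
R5 ← R5 − (9/4)·R4: [0, 0, 0, 0, 36]
Echelon form has 5 nonzero rows, so rank(M) = 5.
The rank gives the maximum number of linearly independent columns: 5.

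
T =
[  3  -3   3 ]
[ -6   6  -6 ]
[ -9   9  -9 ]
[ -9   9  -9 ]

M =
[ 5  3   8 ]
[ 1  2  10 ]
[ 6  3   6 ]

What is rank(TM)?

First compute TM:
[[ 30,  12,  12],
 [-60, -24, -24],
 [-90, -36, -36],
 [-90, -36, -36]]
Now row reduce the product.
R2 ← R2 + (2)·R1: [0, 0, 0]
R3 ← R3 + (3)·R1: [0, 0, 0]
R4 ← R4 + (3)·R1: [0, 0, 0]
1 nonzero row, so rank(TM) = 1.

1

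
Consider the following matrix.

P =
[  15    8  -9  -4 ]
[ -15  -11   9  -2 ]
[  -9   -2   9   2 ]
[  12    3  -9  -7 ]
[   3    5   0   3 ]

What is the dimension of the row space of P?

Row reduce to echelon form.
R2 ← R2 + R1: [0, -3, 0, -6]
R3 ← R3 + (3/5)·R1: [0, 14/5, 18/5, -2/5]
R4 ← R4 − (4/5)·R1: [0, -17/5, -9/5, -19/5]
R5 ← R5 − (1/5)·R1: [0, 17/5, 9/5, 19/5]
R3 ← R3 + (14/15)·R2: [0, 0, 18/5, -6]
R4 ← R4 − (17/15)·R2: [0, 0, -9/5, 3]
R5 ← R5 + (17/15)·R2: [0, 0, 9/5, -3]
R4 ← R4 + (1/2)·R3: [0, 0, 0, 0]
R5 ← R5 − (1/2)·R3: [0, 0, 0, 0]
Echelon form has 3 nonzero rows, so rank(P) = 3.
The row space has dimension equal to the rank: 3.

3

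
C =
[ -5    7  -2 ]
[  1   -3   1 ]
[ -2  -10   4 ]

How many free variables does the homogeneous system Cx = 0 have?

1

Row reduce to echelon form.
R2 ← R2 + (1/5)·R1: [0, -8/5, 3/5]
R3 ← R3 − (2/5)·R1: [0, -64/5, 24/5]
R3 ← R3 − (8)·R2: [0, 0, 0]
2 nonzero rows, so rank(C) = 2.
C has 3 columns; by rank–nullity, nullity = 3 − 2 = 1.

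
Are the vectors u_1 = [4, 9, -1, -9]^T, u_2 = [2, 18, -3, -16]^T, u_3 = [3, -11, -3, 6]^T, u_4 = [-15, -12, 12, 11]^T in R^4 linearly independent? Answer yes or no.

yes

Form the matrix with these vectors as rows and row reduce.
R2 ← R2 − (1/2)·R1: [0, 27/2, -5/2, -23/2]
R3 ← R3 − (3/4)·R1: [0, -71/4, -9/4, 51/4]
R4 ← R4 + (15/4)·R1: [0, 87/4, 33/4, -91/4]
R3 ← R3 + (71/54)·R2: [0, 0, -299/54, -64/27]
R4 ← R4 − (29/18)·R2: [0, 0, 221/18, -38/9]
R4 ← R4 + (51/23)·R3: [0, 0, 0, -218/23]
4 nonzero rows, so the 4 vectors span a space of dimension 4.
Since 4 = 4, the vectors are linearly independent.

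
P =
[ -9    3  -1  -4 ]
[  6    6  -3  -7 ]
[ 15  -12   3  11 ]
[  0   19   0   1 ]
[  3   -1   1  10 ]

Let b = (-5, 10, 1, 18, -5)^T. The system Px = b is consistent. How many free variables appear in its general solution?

Row reduce the augmented matrix [P | b].
R2 ← R2 + (2/3)·R1: [0, 8, -11/3, -29/3, 20/3]
R3 ← R3 + (5/3)·R1: [0, -7, 4/3, 13/3, -22/3]
R5 ← R5 + (1/3)·R1: [0, 0, 2/3, 26/3, -20/3]
R3 ← R3 + (7/8)·R2: [0, 0, -15/8, -33/8, -3/2]
R4 ← R4 − (19/8)·R2: [0, 0, 209/24, 575/24, 13/6]
R4 ← R4 + (209/45)·R3: [0, 0, 0, 24/5, -24/5]
R5 ← R5 + (16/45)·R3: [0, 0, 0, 36/5, -36/5]
R5 ← R5 − (3/2)·R4: [0, 0, 0, 0, 0]
The echelon form has 4 nonzero rows, and every pivot lies in the first 4 columns, so rank(P) = rank([P|b]) = 4.
The system is consistent.
Free variables = (unknowns) − (rank) = 4 − 4 = 0.

0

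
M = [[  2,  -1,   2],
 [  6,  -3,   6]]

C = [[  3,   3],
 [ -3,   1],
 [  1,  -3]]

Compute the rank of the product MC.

1

First compute MC:
[[ 11,  -1],
 [ 33,  -3]]
Now row reduce the product.
R2 ← R2 − (3)·R1: [0, 0]
1 nonzero row, so rank(MC) = 1.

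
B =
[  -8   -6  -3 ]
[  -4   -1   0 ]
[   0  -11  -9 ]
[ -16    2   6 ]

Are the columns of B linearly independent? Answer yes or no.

Row reduce B to echelon form.
R2 ← R2 − (1/2)·R1: [0, 2, 3/2]
R4 ← R4 − (2)·R1: [0, 14, 12]
R3 ← R3 + (11/2)·R2: [0, 0, -3/4]
R4 ← R4 − (7)·R2: [0, 0, 3/2]
R4 ← R4 + (2)·R3: [0, 0, 0]
3 pivots among 3 columns.
Every column is a pivot column, so the columns are linearly independent.

yes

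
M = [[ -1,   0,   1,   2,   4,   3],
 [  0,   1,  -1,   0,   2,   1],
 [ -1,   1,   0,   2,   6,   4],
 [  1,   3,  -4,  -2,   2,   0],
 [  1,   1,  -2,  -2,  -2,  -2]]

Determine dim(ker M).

4

Row reduce to echelon form.
R3 ← R3 − R1: [0, 1, -1, 0, 2, 1]
R4 ← R4 + R1: [0, 3, -3, 0, 6, 3]
R5 ← R5 + R1: [0, 1, -1, 0, 2, 1]
R3 ← R3 − R2: [0, 0, 0, 0, 0, 0]
R4 ← R4 − (3)·R2: [0, 0, 0, 0, 0, 0]
R5 ← R5 − R2: [0, 0, 0, 0, 0, 0]
2 nonzero rows, so rank(M) = 2.
M has 6 columns; by rank–nullity, nullity = 6 − 2 = 4.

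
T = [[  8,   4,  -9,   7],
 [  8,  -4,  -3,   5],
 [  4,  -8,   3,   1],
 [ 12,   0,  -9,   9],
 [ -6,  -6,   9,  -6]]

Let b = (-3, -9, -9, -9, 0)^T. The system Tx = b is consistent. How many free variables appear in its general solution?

Row reduce the augmented matrix [T | b].
R2 ← R2 − R1: [0, -8, 6, -2, -6]
R3 ← R3 − (1/2)·R1: [0, -10, 15/2, -5/2, -15/2]
R4 ← R4 − (3/2)·R1: [0, -6, 9/2, -3/2, -9/2]
R5 ← R5 + (3/4)·R1: [0, -3, 9/4, -3/4, -9/4]
R3 ← R3 − (5/4)·R2: [0, 0, 0, 0, 0]
R4 ← R4 − (3/4)·R2: [0, 0, 0, 0, 0]
R5 ← R5 − (3/8)·R2: [0, 0, 0, 0, 0]
The echelon form has 2 nonzero rows, and every pivot lies in the first 4 columns, so rank(T) = rank([T|b]) = 2.
The system is consistent.
Free variables = (unknowns) − (rank) = 4 − 2 = 2.

2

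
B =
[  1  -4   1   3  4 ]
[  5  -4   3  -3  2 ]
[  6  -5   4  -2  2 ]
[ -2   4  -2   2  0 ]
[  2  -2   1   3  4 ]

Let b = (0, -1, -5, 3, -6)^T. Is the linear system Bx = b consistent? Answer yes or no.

no

Row reduce the augmented matrix [B | b].
R2 ← R2 − (5)·R1: [0, 16, -2, -18, -18, -1]
R3 ← R3 − (6)·R1: [0, 19, -2, -20, -22, -5]
R4 ← R4 + (2)·R1: [0, -4, 0, 8, 8, 3]
R5 ← R5 − (2)·R1: [0, 6, -1, -3, -4, -6]
R3 ← R3 − (19/16)·R2: [0, 0, 3/8, 11/8, -5/8, -61/16]
R4 ← R4 + (1/4)·R2: [0, 0, -1/2, 7/2, 7/2, 11/4]
R5 ← R5 − (3/8)·R2: [0, 0, -1/4, 15/4, 11/4, -45/8]
R4 ← R4 + (4/3)·R3: [0, 0, 0, 16/3, 8/3, -7/3]
R5 ← R5 + (2/3)·R3: [0, 0, 0, 14/3, 7/3, -49/6]
R5 ← R5 − (7/8)·R4: [0, 0, 0, 0, 0, -49/8]
The echelon form has 5 nonzero rows; the last pivot sits in the augmented column, so rank(B) = 4 but rank([B|b]) = 5.
Since the ranks differ, the system is inconsistent.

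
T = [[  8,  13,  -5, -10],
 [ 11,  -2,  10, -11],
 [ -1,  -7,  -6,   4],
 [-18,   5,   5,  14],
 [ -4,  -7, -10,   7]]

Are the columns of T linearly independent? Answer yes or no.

yes

Row reduce T to echelon form.
R2 ← R2 − (11/8)·R1: [0, -159/8, 135/8, 11/4]
R3 ← R3 + (1/8)·R1: [0, -43/8, -53/8, 11/4]
R4 ← R4 + (9/4)·R1: [0, 137/4, -25/4, -17/2]
R5 ← R5 + (1/2)·R1: [0, -1/2, -25/2, 2]
R3 ← R3 − (43/159)·R2: [0, 0, -593/53, 319/159]
R4 ← R4 + (274/159)·R2: [0, 0, 1210/53, -598/159]
R5 ← R5 − (4/159)·R2: [0, 0, -685/53, 307/159]
R4 ← R4 + (1210/593)·R3: [0, 0, 0, 592/1779]
R5 ← R5 − (685/593)·R3: [0, 0, 0, -688/1779]
R5 ← R5 + (43/37)·R4: [0, 0, 0, 0]
4 pivots among 4 columns.
Every column is a pivot column, so the columns are linearly independent.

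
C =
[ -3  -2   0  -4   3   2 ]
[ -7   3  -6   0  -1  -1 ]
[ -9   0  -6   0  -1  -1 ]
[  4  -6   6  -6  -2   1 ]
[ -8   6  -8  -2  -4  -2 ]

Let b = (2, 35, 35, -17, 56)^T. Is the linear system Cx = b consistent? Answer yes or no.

yes

Row reduce the augmented matrix [C | b].
R2 ← R2 − (7/3)·R1: [0, 23/3, -6, 28/3, -8, -17/3, 91/3]
R3 ← R3 − (3)·R1: [0, 6, -6, 12, -10, -7, 29]
R4 ← R4 + (4/3)·R1: [0, -26/3, 6, -34/3, 2, 11/3, -43/3]
R5 ← R5 − (8/3)·R1: [0, 34/3, -8, 26/3, -12, -22/3, 152/3]
R3 ← R3 − (18/23)·R2: [0, 0, -30/23, 108/23, -86/23, -59/23, 121/23]
R4 ← R4 + (26/23)·R2: [0, 0, -18/23, -18/23, -162/23, -63/23, 459/23]
R5 ← R5 − (34/23)·R2: [0, 0, 20/23, -118/23, -4/23, 24/23, 134/23]
R4 ← R4 − (3/5)·R3: [0, 0, 0, -18/5, -24/5, -6/5, 84/5]
R5 ← R5 + (2/3)·R3: [0, 0, 0, -2, -8/3, -2/3, 28/3]
R5 ← R5 − (5/9)·R4: [0, 0, 0, 0, 0, 0, 0]
The echelon form has 4 nonzero rows, and every pivot lies in the first 6 columns, so rank(C) = rank([C|b]) = 4.
The system is consistent.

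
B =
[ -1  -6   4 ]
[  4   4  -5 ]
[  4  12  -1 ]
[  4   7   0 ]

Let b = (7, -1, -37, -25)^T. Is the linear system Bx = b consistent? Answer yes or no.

yes

Row reduce the augmented matrix [B | b].
R2 ← R2 + (4)·R1: [0, -20, 11, 27]
R3 ← R3 + (4)·R1: [0, -12, 15, -9]
R4 ← R4 + (4)·R1: [0, -17, 16, 3]
R3 ← R3 − (3/5)·R2: [0, 0, 42/5, -126/5]
R4 ← R4 − (17/20)·R2: [0, 0, 133/20, -399/20]
R4 ← R4 − (19/24)·R3: [0, 0, 0, 0]
The echelon form has 3 nonzero rows, and every pivot lies in the first 3 columns, so rank(B) = rank([B|b]) = 3.
The system is consistent.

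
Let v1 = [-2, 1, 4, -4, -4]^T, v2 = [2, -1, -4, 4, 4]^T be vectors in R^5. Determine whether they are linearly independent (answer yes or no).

Form the matrix with these vectors as rows and row reduce.
R2 ← R2 + R1: [0, 0, 0, 0, 0]
1 nonzero row, so the 2 vectors span a space of dimension 1.
Since 1 < 2, the vectors are linearly dependent.

no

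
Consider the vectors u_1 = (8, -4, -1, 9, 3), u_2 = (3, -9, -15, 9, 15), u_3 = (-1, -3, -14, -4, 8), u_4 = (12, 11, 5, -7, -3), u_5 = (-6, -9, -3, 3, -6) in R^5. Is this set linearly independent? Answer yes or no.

yes

Form the matrix with these vectors as rows and row reduce.
R2 ← R2 − (3/8)·R1: [0, -15/2, -117/8, 45/8, 111/8]
R3 ← R3 + (1/8)·R1: [0, -7/2, -113/8, -23/8, 67/8]
R4 ← R4 − (3/2)·R1: [0, 17, 13/2, -41/2, -15/2]
R5 ← R5 + (3/4)·R1: [0, -12, -15/4, 39/4, -15/4]
R3 ← R3 − (7/15)·R2: [0, 0, -73/10, -11/2, 19/10]
R4 ← R4 + (34/15)·R2: [0, 0, -533/20, -31/4, 479/20]
R5 ← R5 − (8/5)·R2: [0, 0, 393/20, 3/4, -519/20]
R4 ← R4 − (533/146)·R3: [0, 0, 0, 900/73, 1242/73]
R5 ← R5 + (393/146)·R3: [0, 0, 0, -1026/73, -1521/73]
R5 ← R5 + (57/50)·R4: [0, 0, 0, 0, -36/25]
5 nonzero rows, so the 5 vectors span a space of dimension 5.
Since 5 = 5, the vectors are linearly independent.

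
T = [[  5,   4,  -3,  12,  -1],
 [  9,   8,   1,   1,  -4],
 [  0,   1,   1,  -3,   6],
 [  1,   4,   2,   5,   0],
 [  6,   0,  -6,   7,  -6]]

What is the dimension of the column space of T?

Row reduce to echelon form.
R2 ← R2 − (9/5)·R1: [0, 4/5, 32/5, -103/5, -11/5]
R4 ← R4 − (1/5)·R1: [0, 16/5, 13/5, 13/5, 1/5]
R5 ← R5 − (6/5)·R1: [0, -24/5, -12/5, -37/5, -24/5]
R3 ← R3 − (5/4)·R2: [0, 0, -7, 91/4, 35/4]
R4 ← R4 − (4)·R2: [0, 0, -23, 85, 9]
R5 ← R5 + (6)·R2: [0, 0, 36, -131, -18]
R4 ← R4 − (23/7)·R3: [0, 0, 0, 41/4, -79/4]
R5 ← R5 + (36/7)·R3: [0, 0, 0, -14, 27]
R5 ← R5 + (56/41)·R4: [0, 0, 0, 0, 1/41]
Echelon form has 5 nonzero rows, so rank(T) = 5.
The column space has dimension equal to the rank: 5.

5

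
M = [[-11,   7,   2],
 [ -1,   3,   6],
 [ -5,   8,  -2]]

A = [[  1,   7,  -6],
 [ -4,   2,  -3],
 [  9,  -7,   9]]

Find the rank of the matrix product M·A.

First compute MA:
[[-21, -77,  63],
 [ 41, -43,  51],
 [-55,  -5, -12]]
Now row reduce the product.
R2 ← R2 + (41/21)·R1: [0, -580/3, 174]
R3 ← R3 − (55/21)·R1: [0, 590/3, -177]
R3 ← R3 + (59/58)·R2: [0, 0, 0]
2 nonzero rows, so rank(MA) = 2.

2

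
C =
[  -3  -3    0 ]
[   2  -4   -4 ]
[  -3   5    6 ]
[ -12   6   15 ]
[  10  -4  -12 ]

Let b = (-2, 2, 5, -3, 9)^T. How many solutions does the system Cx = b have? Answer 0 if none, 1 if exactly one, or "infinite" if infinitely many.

Row reduce the augmented matrix [C | b].
R2 ← R2 + (2/3)·R1: [0, -6, -4, 2/3]
R3 ← R3 − R1: [0, 8, 6, 7]
R4 ← R4 − (4)·R1: [0, 18, 15, 5]
R5 ← R5 + (10/3)·R1: [0, -14, -12, 7/3]
R3 ← R3 + (4/3)·R2: [0, 0, 2/3, 71/9]
R4 ← R4 + (3)·R2: [0, 0, 3, 7]
R5 ← R5 − (7/3)·R2: [0, 0, -8/3, 7/9]
R4 ← R4 − (9/2)·R3: [0, 0, 0, -57/2]
R5 ← R5 + (4)·R3: [0, 0, 0, 97/3]
R5 ← R5 + (194/171)·R4: [0, 0, 0, 0]
The echelon form has 4 nonzero rows; the last pivot sits in the augmented column, so rank(C) = 3 but rank([C|b]) = 4.
Since the ranks differ, the system is inconsistent.
It has no solutions.

0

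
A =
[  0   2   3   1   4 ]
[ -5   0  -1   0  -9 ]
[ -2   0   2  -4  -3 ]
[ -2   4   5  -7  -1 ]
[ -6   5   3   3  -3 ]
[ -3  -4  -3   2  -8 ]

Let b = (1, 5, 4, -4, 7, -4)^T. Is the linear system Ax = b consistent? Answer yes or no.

no

Row reduce the augmented matrix [A | b].
Swap R1 ↔ R2
R3 ← R3 − (2/5)·R1: [0, 0, 12/5, -4, 3/5, 2]
R4 ← R4 − (2/5)·R1: [0, 4, 27/5, -7, 13/5, -6]
R5 ← R5 − (6/5)·R1: [0, 5, 21/5, 3, 39/5, 1]
R6 ← R6 − (3/5)·R1: [0, -4, -12/5, 2, -13/5, -7]
R4 ← R4 − (2)·R2: [0, 0, -3/5, -9, -27/5, -8]
R5 ← R5 − (5/2)·R2: [0, 0, -33/10, 1/2, -11/5, -3/2]
R6 ← R6 + (2)·R2: [0, 0, 18/5, 4, 27/5, -5]
R4 ← R4 + (1/4)·R3: [0, 0, 0, -10, -21/4, -15/2]
R5 ← R5 + (11/8)·R3: [0, 0, 0, -5, -11/8, 5/4]
R6 ← R6 − (3/2)·R3: [0, 0, 0, 10, 9/2, -8]
R5 ← R5 − (1/2)·R4: [0, 0, 0, 0, 5/4, 5]
R6 ← R6 + R4: [0, 0, 0, 0, -3/4, -31/2]
R6 ← R6 + (3/5)·R5: [0, 0, 0, 0, 0, -25/2]
The echelon form has 6 nonzero rows; the last pivot sits in the augmented column, so rank(A) = 5 but rank([A|b]) = 6.
Since the ranks differ, the system is inconsistent.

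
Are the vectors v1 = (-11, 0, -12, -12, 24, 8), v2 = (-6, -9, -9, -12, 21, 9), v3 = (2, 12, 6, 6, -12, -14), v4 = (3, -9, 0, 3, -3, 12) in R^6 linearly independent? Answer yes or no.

Form the matrix with these vectors as rows and row reduce.
R2 ← R2 − (6/11)·R1: [0, -9, -27/11, -60/11, 87/11, 51/11]
R3 ← R3 + (2/11)·R1: [0, 12, 42/11, 42/11, -84/11, -138/11]
R4 ← R4 + (3/11)·R1: [0, -9, -36/11, -3/11, 39/11, 156/11]
R3 ← R3 + (4/3)·R2: [0, 0, 6/11, -38/11, 32/11, -70/11]
R4 ← R4 − R2: [0, 0, -9/11, 57/11, -48/11, 105/11]
R4 ← R4 + (3/2)·R3: [0, 0, 0, 0, 0, 0]
3 nonzero rows, so the 4 vectors span a space of dimension 3.
Since 3 < 4, the vectors are linearly dependent.

no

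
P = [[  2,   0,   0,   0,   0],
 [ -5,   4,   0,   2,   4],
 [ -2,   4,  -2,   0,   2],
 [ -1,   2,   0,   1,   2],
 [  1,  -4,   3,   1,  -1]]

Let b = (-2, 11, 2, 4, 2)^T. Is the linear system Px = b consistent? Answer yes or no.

Row reduce the augmented matrix [P | b].
R2 ← R2 + (5/2)·R1: [0, 4, 0, 2, 4, 6]
R3 ← R3 + R1: [0, 4, -2, 0, 2, 0]
R4 ← R4 + (1/2)·R1: [0, 2, 0, 1, 2, 3]
R5 ← R5 − (1/2)·R1: [0, -4, 3, 1, -1, 3]
R3 ← R3 − R2: [0, 0, -2, -2, -2, -6]
R4 ← R4 − (1/2)·R2: [0, 0, 0, 0, 0, 0]
R5 ← R5 + R2: [0, 0, 3, 3, 3, 9]
R5 ← R5 + (3/2)·R3: [0, 0, 0, 0, 0, 0]
The echelon form has 3 nonzero rows, and every pivot lies in the first 5 columns, so rank(P) = rank([P|b]) = 3.
The system is consistent.

yes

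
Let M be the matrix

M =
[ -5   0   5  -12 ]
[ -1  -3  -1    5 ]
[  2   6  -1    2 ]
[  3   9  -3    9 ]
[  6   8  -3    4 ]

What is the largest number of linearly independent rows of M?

3

Row reduce to echelon form.
R2 ← R2 − (1/5)·R1: [0, -3, -2, 37/5]
R3 ← R3 + (2/5)·R1: [0, 6, 1, -14/5]
R4 ← R4 + (3/5)·R1: [0, 9, 0, 9/5]
R5 ← R5 + (6/5)·R1: [0, 8, 3, -52/5]
R3 ← R3 + (2)·R2: [0, 0, -3, 12]
R4 ← R4 + (3)·R2: [0, 0, -6, 24]
R5 ← R5 + (8/3)·R2: [0, 0, -7/3, 28/3]
R4 ← R4 − (2)·R3: [0, 0, 0, 0]
R5 ← R5 − (7/9)·R3: [0, 0, 0, 0]
Echelon form has 3 nonzero rows, so rank(M) = 3.
The rank gives the maximum number of linearly independent rows: 3.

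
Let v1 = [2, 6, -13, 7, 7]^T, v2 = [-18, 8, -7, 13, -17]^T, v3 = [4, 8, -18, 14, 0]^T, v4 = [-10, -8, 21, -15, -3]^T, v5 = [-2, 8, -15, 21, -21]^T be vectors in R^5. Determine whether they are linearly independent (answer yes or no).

no

Form the matrix with these vectors as rows and row reduce.
R2 ← R2 + (9)·R1: [0, 62, -124, 76, 46]
R3 ← R3 − (2)·R1: [0, -4, 8, 0, -14]
R4 ← R4 + (5)·R1: [0, 22, -44, 20, 32]
R5 ← R5 + R1: [0, 14, -28, 28, -14]
R3 ← R3 + (2/31)·R2: [0, 0, 0, 152/31, -342/31]
R4 ← R4 − (11/31)·R2: [0, 0, 0, -216/31, 486/31]
R5 ← R5 − (7/31)·R2: [0, 0, 0, 336/31, -756/31]
R4 ← R4 + (27/19)·R3: [0, 0, 0, 0, 0]
R5 ← R5 − (42/19)·R3: [0, 0, 0, 0, 0]
3 nonzero rows, so the 5 vectors span a space of dimension 3.
Since 3 < 5, the vectors are linearly dependent.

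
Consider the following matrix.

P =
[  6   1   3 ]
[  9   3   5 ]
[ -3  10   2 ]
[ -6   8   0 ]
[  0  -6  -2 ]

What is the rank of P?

2

Row reduce to echelon form.
R2 ← R2 − (3/2)·R1: [0, 3/2, 1/2]
R3 ← R3 + (1/2)·R1: [0, 21/2, 7/2]
R4 ← R4 + R1: [0, 9, 3]
R3 ← R3 − (7)·R2: [0, 0, 0]
R4 ← R4 − (6)·R2: [0, 0, 0]
R5 ← R5 + (4)·R2: [0, 0, 0]
Echelon form has 2 nonzero rows, so rank(P) = 2.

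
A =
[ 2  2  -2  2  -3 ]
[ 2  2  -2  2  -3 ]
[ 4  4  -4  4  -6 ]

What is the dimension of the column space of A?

1

Row reduce to echelon form.
R2 ← R2 − R1: [0, 0, 0, 0, 0]
R3 ← R3 − (2)·R1: [0, 0, 0, 0, 0]
Echelon form has 1 nonzero row, so rank(A) = 1.
The column space has dimension equal to the rank: 1.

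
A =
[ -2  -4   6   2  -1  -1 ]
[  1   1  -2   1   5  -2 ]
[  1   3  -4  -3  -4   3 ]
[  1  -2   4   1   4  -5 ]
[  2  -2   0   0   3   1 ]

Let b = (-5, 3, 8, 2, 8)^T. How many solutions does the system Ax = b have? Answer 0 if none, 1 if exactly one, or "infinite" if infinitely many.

0

Row reduce the augmented matrix [A | b].
R2 ← R2 + (1/2)·R1: [0, -1, 1, 2, 9/2, -5/2, 1/2]
R3 ← R3 + (1/2)·R1: [0, 1, -1, -2, -9/2, 5/2, 11/2]
R4 ← R4 + (1/2)·R1: [0, -4, 7, 2, 7/2, -11/2, -1/2]
R5 ← R5 + R1: [0, -6, 6, 2, 2, 0, 3]
R3 ← R3 + R2: [0, 0, 0, 0, 0, 0, 6]
R4 ← R4 − (4)·R2: [0, 0, 3, -6, -29/2, 9/2, -5/2]
R5 ← R5 − (6)·R2: [0, 0, 0, -10, -25, 15, 0]
Swap R3 ↔ R4
Swap R4 ↔ R5
The echelon form has 5 nonzero rows; the last pivot sits in the augmented column, so rank(A) = 4 but rank([A|b]) = 5.
Since the ranks differ, the system is inconsistent.
It has no solutions.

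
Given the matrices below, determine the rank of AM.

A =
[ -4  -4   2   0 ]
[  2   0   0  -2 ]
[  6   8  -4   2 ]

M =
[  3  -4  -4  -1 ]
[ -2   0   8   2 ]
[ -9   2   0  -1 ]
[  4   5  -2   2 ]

2

First compute AM:
[[-22,  20, -16,  -6],
 [ -2, -18,  -4,  -6],
 [ 46, -22,  36,  18]]
Now row reduce the product.
R2 ← R2 − (1/11)·R1: [0, -218/11, -28/11, -60/11]
R3 ← R3 + (23/11)·R1: [0, 218/11, 28/11, 60/11]
R3 ← R3 + R2: [0, 0, 0, 0]
2 nonzero rows, so rank(AM) = 2.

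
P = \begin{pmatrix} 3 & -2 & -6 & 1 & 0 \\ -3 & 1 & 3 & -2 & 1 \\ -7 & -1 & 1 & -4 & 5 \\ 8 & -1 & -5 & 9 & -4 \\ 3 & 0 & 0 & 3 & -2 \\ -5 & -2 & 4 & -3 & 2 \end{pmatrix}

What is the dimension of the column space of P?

5

Row reduce to echelon form.
R2 ← R2 + R1: [0, -1, -3, -1, 1]
R3 ← R3 + (7/3)·R1: [0, -17/3, -13, -5/3, 5]
R4 ← R4 − (8/3)·R1: [0, 13/3, 11, 19/3, -4]
R5 ← R5 − R1: [0, 2, 6, 2, -2]
R6 ← R6 + (5/3)·R1: [0, -16/3, -6, -4/3, 2]
R3 ← R3 − (17/3)·R2: [0, 0, 4, 4, -2/3]
R4 ← R4 + (13/3)·R2: [0, 0, -2, 2, 1/3]
R5 ← R5 + (2)·R2: [0, 0, 0, 0, 0]
R6 ← R6 − (16/3)·R2: [0, 0, 10, 4, -10/3]
R4 ← R4 + (1/2)·R3: [0, 0, 0, 4, 0]
R6 ← R6 − (5/2)·R3: [0, 0, 0, -6, -5/3]
R6 ← R6 + (3/2)·R4: [0, 0, 0, 0, -5/3]
Swap R5 ↔ R6
Echelon form has 5 nonzero rows, so rank(P) = 5.
The column space has dimension equal to the rank: 5.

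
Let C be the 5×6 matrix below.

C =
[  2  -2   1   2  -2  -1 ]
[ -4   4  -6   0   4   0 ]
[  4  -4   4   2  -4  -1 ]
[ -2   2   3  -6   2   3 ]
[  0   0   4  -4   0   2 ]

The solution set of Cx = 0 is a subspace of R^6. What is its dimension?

Row reduce to echelon form.
R2 ← R2 + (2)·R1: [0, 0, -4, 4, 0, -2]
R3 ← R3 − (2)·R1: [0, 0, 2, -2, 0, 1]
R4 ← R4 + R1: [0, 0, 4, -4, 0, 2]
R3 ← R3 + (1/2)·R2: [0, 0, 0, 0, 0, 0]
R4 ← R4 + R2: [0, 0, 0, 0, 0, 0]
R5 ← R5 + R2: [0, 0, 0, 0, 0, 0]
2 nonzero rows, so rank(C) = 2.
C has 6 columns; by rank–nullity, nullity = 6 − 2 = 4.

4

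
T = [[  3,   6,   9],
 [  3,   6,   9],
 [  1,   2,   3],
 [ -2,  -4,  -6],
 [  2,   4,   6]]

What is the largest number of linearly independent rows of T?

Row reduce to echelon form.
R2 ← R2 − R1: [0, 0, 0]
R3 ← R3 − (1/3)·R1: [0, 0, 0]
R4 ← R4 + (2/3)·R1: [0, 0, 0]
R5 ← R5 − (2/3)·R1: [0, 0, 0]
Echelon form has 1 nonzero row, so rank(T) = 1.
The rank gives the maximum number of linearly independent rows: 1.

1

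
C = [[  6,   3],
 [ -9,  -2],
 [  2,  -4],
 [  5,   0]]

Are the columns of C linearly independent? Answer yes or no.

Row reduce C to echelon form.
R2 ← R2 + (3/2)·R1: [0, 5/2]
R3 ← R3 − (1/3)·R1: [0, -5]
R4 ← R4 − (5/6)·R1: [0, -5/2]
R3 ← R3 + (2)·R2: [0, 0]
R4 ← R4 + R2: [0, 0]
2 pivots among 2 columns.
Every column is a pivot column, so the columns are linearly independent.

yes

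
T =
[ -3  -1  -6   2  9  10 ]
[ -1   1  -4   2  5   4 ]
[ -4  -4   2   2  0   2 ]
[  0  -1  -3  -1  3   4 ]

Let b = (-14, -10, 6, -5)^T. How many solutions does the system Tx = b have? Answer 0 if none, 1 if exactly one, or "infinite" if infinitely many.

infinite

Row reduce the augmented matrix [T | b].
R2 ← R2 − (1/3)·R1: [0, 4/3, -2, 4/3, 2, 2/3, -16/3]
R3 ← R3 − (4/3)·R1: [0, -8/3, 10, -2/3, -12, -34/3, 74/3]
R3 ← R3 + (2)·R2: [0, 0, 6, 2, -8, -10, 14]
R4 ← R4 + (3/4)·R2: [0, 0, -9/2, 0, 9/2, 9/2, -9]
R4 ← R4 + (3/4)·R3: [0, 0, 0, 3/2, -3/2, -3, 3/2]
The echelon form has 4 nonzero rows, and every pivot lies in the first 6 columns, so rank(T) = rank([T|b]) = 4.
The system is consistent.
rank = 4 < 6 unknowns, so there are infinitely many solutions.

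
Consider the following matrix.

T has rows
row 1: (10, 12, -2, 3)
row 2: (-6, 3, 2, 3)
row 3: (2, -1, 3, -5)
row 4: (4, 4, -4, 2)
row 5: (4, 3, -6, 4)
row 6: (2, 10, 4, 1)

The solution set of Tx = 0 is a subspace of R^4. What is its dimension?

0

Row reduce to echelon form.
R2 ← R2 + (3/5)·R1: [0, 51/5, 4/5, 24/5]
R3 ← R3 − (1/5)·R1: [0, -17/5, 17/5, -28/5]
R4 ← R4 − (2/5)·R1: [0, -4/5, -16/5, 4/5]
R5 ← R5 − (2/5)·R1: [0, -9/5, -26/5, 14/5]
R6 ← R6 − (1/5)·R1: [0, 38/5, 22/5, 2/5]
R3 ← R3 + (1/3)·R2: [0, 0, 11/3, -4]
R4 ← R4 + (4/51)·R2: [0, 0, -160/51, 20/17]
R5 ← R5 + (3/17)·R2: [0, 0, -86/17, 62/17]
R6 ← R6 − (38/51)·R2: [0, 0, 194/51, -54/17]
R4 ← R4 + (160/187)·R3: [0, 0, 0, -420/187]
R5 ← R5 + (258/187)·R3: [0, 0, 0, -350/187]
R6 ← R6 − (194/187)·R3: [0, 0, 0, 182/187]
R5 ← R5 − (5/6)·R4: [0, 0, 0, 0]
R6 ← R6 + (13/30)·R4: [0, 0, 0, 0]
4 nonzero rows, so rank(T) = 4.
T has 4 columns; by rank–nullity, nullity = 4 − 4 = 0.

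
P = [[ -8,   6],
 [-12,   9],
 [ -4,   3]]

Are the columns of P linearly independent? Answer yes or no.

no

Row reduce P to echelon form.
R2 ← R2 − (3/2)·R1: [0, 0]
R3 ← R3 − (1/2)·R1: [0, 0]
1 pivot among 2 columns.
Only 1 < 2 pivot columns, so the columns are linearly dependent.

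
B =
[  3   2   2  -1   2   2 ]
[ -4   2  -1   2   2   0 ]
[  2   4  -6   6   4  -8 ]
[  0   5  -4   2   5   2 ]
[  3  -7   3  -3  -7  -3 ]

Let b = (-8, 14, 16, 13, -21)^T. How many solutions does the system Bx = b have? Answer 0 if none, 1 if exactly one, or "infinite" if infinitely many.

Row reduce the augmented matrix [B | b].
R2 ← R2 + (4/3)·R1: [0, 14/3, 5/3, 2/3, 14/3, 8/3, 10/3]
R3 ← R3 − (2/3)·R1: [0, 8/3, -22/3, 20/3, 8/3, -28/3, 64/3]
R5 ← R5 − R1: [0, -9, 1, -2, -9, -5, -13]
R3 ← R3 − (4/7)·R2: [0, 0, -58/7, 44/7, 0, -76/7, 136/7]
R4 ← R4 − (15/14)·R2: [0, 0, -81/14, 9/7, 0, -6/7, 66/7]
R5 ← R5 + (27/14)·R2: [0, 0, 59/14, -5/7, 0, 1/7, -46/7]
R4 ← R4 − (81/116)·R3: [0, 0, 0, -90/29, 0, 195/29, -120/29]
R5 ← R5 + (59/116)·R3: [0, 0, 0, 72/29, 0, -156/29, 96/29]
R5 ← R5 + (4/5)·R4: [0, 0, 0, 0, 0, 0, 0]
The echelon form has 4 nonzero rows, and every pivot lies in the first 6 columns, so rank(B) = rank([B|b]) = 4.
The system is consistent.
rank = 4 < 6 unknowns, so there are infinitely many solutions.

infinite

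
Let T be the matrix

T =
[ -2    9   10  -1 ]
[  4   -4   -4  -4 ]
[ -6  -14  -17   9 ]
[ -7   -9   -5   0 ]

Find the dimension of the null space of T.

Row reduce to echelon form.
R2 ← R2 + (2)·R1: [0, 14, 16, -6]
R3 ← R3 − (3)·R1: [0, -41, -47, 12]
R4 ← R4 − (7/2)·R1: [0, -81/2, -40, 7/2]
R3 ← R3 + (41/14)·R2: [0, 0, -1/7, -39/7]
R4 ← R4 + (81/28)·R2: [0, 0, 44/7, -97/7]
R4 ← R4 + (44)·R3: [0, 0, 0, -259]
4 nonzero rows, so rank(T) = 4.
T has 4 columns; by rank–nullity, nullity = 4 − 4 = 0.

0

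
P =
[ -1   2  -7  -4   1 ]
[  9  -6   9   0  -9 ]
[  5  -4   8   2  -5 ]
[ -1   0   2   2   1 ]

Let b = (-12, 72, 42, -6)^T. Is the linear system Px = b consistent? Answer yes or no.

yes

Row reduce the augmented matrix [P | b].
R2 ← R2 + (9)·R1: [0, 12, -54, -36, 0, -36]
R3 ← R3 + (5)·R1: [0, 6, -27, -18, 0, -18]
R4 ← R4 − R1: [0, -2, 9, 6, 0, 6]
R3 ← R3 − (1/2)·R2: [0, 0, 0, 0, 0, 0]
R4 ← R4 + (1/6)·R2: [0, 0, 0, 0, 0, 0]
The echelon form has 2 nonzero rows, and every pivot lies in the first 5 columns, so rank(P) = rank([P|b]) = 2.
The system is consistent.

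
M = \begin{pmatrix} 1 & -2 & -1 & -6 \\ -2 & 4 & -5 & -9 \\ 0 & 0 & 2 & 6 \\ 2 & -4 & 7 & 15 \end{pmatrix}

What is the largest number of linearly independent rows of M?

Row reduce to echelon form.
R2 ← R2 + (2)·R1: [0, 0, -7, -21]
R4 ← R4 − (2)·R1: [0, 0, 9, 27]
R3 ← R3 + (2/7)·R2: [0, 0, 0, 0]
R4 ← R4 + (9/7)·R2: [0, 0, 0, 0]
Echelon form has 2 nonzero rows, so rank(M) = 2.
The rank gives the maximum number of linearly independent rows: 2.

2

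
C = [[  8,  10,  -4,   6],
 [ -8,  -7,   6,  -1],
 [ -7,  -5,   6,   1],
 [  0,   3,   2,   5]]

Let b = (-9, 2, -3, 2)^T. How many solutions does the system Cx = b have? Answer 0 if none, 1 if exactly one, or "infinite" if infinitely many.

Row reduce the augmented matrix [C | b].
R2 ← R2 + R1: [0, 3, 2, 5, -7]
R3 ← R3 + (7/8)·R1: [0, 15/4, 5/2, 25/4, -87/8]
R3 ← R3 − (5/4)·R2: [0, 0, 0, 0, -17/8]
R4 ← R4 − R2: [0, 0, 0, 0, 9]
R4 ← R4 + (72/17)·R3: [0, 0, 0, 0, 0]
The echelon form has 3 nonzero rows; the last pivot sits in the augmented column, so rank(C) = 2 but rank([C|b]) = 3.
Since the ranks differ, the system is inconsistent.
It has no solutions.

0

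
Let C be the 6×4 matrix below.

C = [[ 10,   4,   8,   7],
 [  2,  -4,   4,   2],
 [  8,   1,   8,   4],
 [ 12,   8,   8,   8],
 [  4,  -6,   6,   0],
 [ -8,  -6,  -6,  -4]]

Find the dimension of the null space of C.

Row reduce to echelon form.
R2 ← R2 − (1/5)·R1: [0, -24/5, 12/5, 3/5]
R3 ← R3 − (4/5)·R1: [0, -11/5, 8/5, -8/5]
R4 ← R4 − (6/5)·R1: [0, 16/5, -8/5, -2/5]
R5 ← R5 − (2/5)·R1: [0, -38/5, 14/5, -14/5]
R6 ← R6 + (4/5)·R1: [0, -14/5, 2/5, 8/5]
R3 ← R3 − (11/24)·R2: [0, 0, 1/2, -15/8]
R4 ← R4 + (2/3)·R2: [0, 0, 0, 0]
R5 ← R5 − (19/12)·R2: [0, 0, -1, -15/4]
R6 ← R6 − (7/12)·R2: [0, 0, -1, 5/4]
R5 ← R5 + (2)·R3: [0, 0, 0, -15/2]
R6 ← R6 + (2)·R3: [0, 0, 0, -5/2]
Swap R4 ↔ R5
R6 ← R6 − (1/3)·R4: [0, 0, 0, 0]
4 nonzero rows, so rank(C) = 4.
C has 4 columns; by rank–nullity, nullity = 4 − 4 = 0.

0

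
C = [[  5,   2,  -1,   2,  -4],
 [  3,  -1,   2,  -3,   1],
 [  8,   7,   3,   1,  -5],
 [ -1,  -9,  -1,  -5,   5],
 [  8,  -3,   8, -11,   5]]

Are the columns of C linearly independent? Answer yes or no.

no

Row reduce C to echelon form.
R2 ← R2 − (3/5)·R1: [0, -11/5, 13/5, -21/5, 17/5]
R3 ← R3 − (8/5)·R1: [0, 19/5, 23/5, -11/5, 7/5]
R4 ← R4 + (1/5)·R1: [0, -43/5, -6/5, -23/5, 21/5]
R5 ← R5 − (8/5)·R1: [0, -31/5, 48/5, -71/5, 57/5]
R3 ← R3 + (19/11)·R2: [0, 0, 100/11, -104/11, 80/11]
R4 ← R4 − (43/11)·R2: [0, 0, -125/11, 130/11, -100/11]
R5 ← R5 − (31/11)·R2: [0, 0, 25/11, -26/11, 20/11]
R4 ← R4 + (5/4)·R3: [0, 0, 0, 0, 0]
R5 ← R5 − (1/4)·R3: [0, 0, 0, 0, 0]
3 pivots among 5 columns.
Only 3 < 5 pivot columns, so the columns are linearly dependent.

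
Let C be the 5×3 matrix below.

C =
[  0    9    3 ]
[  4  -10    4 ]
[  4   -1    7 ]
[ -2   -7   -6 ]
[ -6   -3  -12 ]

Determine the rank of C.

2

Row reduce to echelon form.
Swap R1 ↔ R2
R3 ← R3 − R1: [0, 9, 3]
R4 ← R4 + (1/2)·R1: [0, -12, -4]
R5 ← R5 + (3/2)·R1: [0, -18, -6]
R3 ← R3 − R2: [0, 0, 0]
R4 ← R4 + (4/3)·R2: [0, 0, 0]
R5 ← R5 + (2)·R2: [0, 0, 0]
Echelon form has 2 nonzero rows, so rank(C) = 2.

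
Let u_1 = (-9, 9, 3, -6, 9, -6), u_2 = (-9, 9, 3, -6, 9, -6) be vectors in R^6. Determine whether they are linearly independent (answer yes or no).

Form the matrix with these vectors as rows and row reduce.
R2 ← R2 − R1: [0, 0, 0, 0, 0, 0]
1 nonzero row, so the 2 vectors span a space of dimension 1.
Since 1 < 2, the vectors are linearly dependent.

no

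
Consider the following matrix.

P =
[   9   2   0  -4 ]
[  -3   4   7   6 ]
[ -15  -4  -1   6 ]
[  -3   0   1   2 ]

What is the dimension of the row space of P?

2

Row reduce to echelon form.
R2 ← R2 + (1/3)·R1: [0, 14/3, 7, 14/3]
R3 ← R3 + (5/3)·R1: [0, -2/3, -1, -2/3]
R4 ← R4 + (1/3)·R1: [0, 2/3, 1, 2/3]
R3 ← R3 + (1/7)·R2: [0, 0, 0, 0]
R4 ← R4 − (1/7)·R2: [0, 0, 0, 0]
Echelon form has 2 nonzero rows, so rank(P) = 2.
The row space has dimension equal to the rank: 2.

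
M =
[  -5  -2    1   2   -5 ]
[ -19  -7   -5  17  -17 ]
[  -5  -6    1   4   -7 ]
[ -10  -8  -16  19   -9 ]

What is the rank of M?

4

Row reduce to echelon form.
R2 ← R2 − (19/5)·R1: [0, 3/5, -44/5, 47/5, 2]
R3 ← R3 − R1: [0, -4, 0, 2, -2]
R4 ← R4 − (2)·R1: [0, -4, -18, 15, 1]
R3 ← R3 + (20/3)·R2: [0, 0, -176/3, 194/3, 34/3]
R4 ← R4 + (20/3)·R2: [0, 0, -230/3, 233/3, 43/3]
R4 ← R4 − (115/88)·R3: [0, 0, 0, -301/44, -21/44]
Echelon form has 4 nonzero rows, so rank(M) = 4.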